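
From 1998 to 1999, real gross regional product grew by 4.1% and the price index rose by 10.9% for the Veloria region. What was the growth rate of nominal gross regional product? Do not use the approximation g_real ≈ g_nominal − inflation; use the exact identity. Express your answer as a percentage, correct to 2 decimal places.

(1 + g_nom) = (1 + g_real)(1 + π) = 1.0410 × 1.1090 = 1.15447.

15.45%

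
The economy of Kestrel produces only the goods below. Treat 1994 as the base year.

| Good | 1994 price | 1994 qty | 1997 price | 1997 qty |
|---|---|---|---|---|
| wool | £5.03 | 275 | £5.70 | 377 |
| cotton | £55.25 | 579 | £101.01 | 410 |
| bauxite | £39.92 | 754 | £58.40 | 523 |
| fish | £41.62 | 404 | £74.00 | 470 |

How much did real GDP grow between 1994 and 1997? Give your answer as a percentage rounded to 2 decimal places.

-19.06%

Real GDP 1994 = Nominal GDP 1994 = 5.03·275 + 55.25·579 + 39.92·754 + 41.62·404 = 80287.16.
Real GDP 1997 (at 1994 prices) = 5.03·377 + 55.25·410 + 39.92·523 + 41.62·470 = 64988.37.
Real growth = 64988.37/80287.16 − 1 = -0.1906.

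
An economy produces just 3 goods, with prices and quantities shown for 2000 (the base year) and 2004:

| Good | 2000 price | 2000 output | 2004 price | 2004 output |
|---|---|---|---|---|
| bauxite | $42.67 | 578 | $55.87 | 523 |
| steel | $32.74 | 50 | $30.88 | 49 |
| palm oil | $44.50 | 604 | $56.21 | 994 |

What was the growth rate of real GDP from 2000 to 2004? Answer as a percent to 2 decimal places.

Real GDP 2000 = Nominal GDP 2000 = 42.67·578 + 32.74·50 + 44.50·604 = 53178.26.
Real GDP 2004 (at 2000 prices) = 42.67·523 + 32.74·49 + 44.50·994 = 68153.67.
Real growth = 68153.67/53178.26 − 1 = 0.2816.

28.16%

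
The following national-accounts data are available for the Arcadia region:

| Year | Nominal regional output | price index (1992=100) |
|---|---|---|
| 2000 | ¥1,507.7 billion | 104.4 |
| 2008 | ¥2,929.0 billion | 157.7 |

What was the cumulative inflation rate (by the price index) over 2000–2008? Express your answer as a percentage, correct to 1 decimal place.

51.1%

Price-level change = 157.7 / 104.4 − 1 = 0.5105.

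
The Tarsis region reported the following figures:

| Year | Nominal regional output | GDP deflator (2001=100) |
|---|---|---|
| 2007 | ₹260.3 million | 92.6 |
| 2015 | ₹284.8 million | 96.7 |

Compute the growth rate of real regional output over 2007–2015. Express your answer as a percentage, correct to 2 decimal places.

Deflate each year: 2007 → 260.3/0.926 = 281.10; 2015 → 284.8/0.967 = 294.52.
So real regional output changed by 294.52/281.10 − 1 = 0.0477, i.e. 4.77%.

4.77%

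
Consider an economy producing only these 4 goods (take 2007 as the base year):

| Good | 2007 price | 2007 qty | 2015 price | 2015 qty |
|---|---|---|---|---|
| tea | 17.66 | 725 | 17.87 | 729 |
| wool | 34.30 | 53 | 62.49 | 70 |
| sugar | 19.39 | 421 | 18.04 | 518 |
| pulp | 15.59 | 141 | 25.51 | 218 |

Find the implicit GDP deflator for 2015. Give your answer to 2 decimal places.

112.50

Nominal GDP 2015 = 17.87·729 + 62.49·70 + 18.04·518 + 25.51·218 = 32307.43.
Real GDP 2015 (at 2007 prices) = 17.66·729 + 34.30·70 + 19.39·518 + 15.59·218 = 28717.78.
Deflator = Nominal/Real × 100 = 32307.43/28717.78 × 100 = 112.500.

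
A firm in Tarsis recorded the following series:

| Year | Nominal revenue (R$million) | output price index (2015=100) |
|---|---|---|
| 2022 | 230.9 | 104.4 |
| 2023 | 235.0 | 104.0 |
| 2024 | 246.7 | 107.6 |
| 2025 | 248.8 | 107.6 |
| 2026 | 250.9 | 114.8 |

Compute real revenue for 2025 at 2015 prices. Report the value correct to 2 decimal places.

Real revenue 2025 = 248.8 / 1.076 = 231.23.

R$231.23 million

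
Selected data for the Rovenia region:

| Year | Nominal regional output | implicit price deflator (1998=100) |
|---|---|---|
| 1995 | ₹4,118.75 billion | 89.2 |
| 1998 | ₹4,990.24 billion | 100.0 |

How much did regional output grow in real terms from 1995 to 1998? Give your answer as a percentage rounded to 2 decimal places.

Deflate each year: 1995 → 4118.75/0.892 = 4617.43; 1998 → 4990.24/1.000 = 4990.24.
So real regional output changed by 4990.24/4617.43 − 1 = 0.0807, i.e. 8.07%.

8.07%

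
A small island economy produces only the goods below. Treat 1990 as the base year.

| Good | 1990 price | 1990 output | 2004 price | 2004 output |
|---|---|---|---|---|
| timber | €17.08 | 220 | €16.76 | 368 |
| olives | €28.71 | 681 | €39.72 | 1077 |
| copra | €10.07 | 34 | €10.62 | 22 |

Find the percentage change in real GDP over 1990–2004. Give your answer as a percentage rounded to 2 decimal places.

58.25%

Real GDP 1990 = Nominal GDP 1990 = 17.08·220 + 28.71·681 + 10.07·34 = 23651.49.
Real GDP 2004 (at 1990 prices) = 17.08·368 + 28.71·1077 + 10.07·22 = 37427.65.
Real growth = 37427.65/23651.49 − 1 = 0.5825.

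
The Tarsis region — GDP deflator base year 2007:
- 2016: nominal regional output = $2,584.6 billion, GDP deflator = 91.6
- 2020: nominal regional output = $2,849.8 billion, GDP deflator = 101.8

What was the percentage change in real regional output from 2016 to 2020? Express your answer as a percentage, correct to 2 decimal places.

Deflate each year: 2016 → 2584.6/0.916 = 2821.62; 2020 → 2849.8/1.018 = 2799.41.
So real regional output changed by 2799.41/2821.62 − 1 = -0.0079, i.e. -0.79%.

-0.79%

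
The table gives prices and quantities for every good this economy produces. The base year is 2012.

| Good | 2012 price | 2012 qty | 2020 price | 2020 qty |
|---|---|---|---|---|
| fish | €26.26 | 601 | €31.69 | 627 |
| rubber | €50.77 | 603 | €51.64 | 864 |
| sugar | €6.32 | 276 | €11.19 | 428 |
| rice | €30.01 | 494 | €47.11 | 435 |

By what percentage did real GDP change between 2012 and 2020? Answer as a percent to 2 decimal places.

Real GDP 2012 = Nominal GDP 2012 = 26.26·601 + 50.77·603 + 6.32·276 + 30.01·494 = 62965.83.
Real GDP 2020 (at 2012 prices) = 26.26·627 + 50.77·864 + 6.32·428 + 30.01·435 = 76089.61.
Real growth = 76089.61/62965.83 − 1 = 0.2084.

20.84%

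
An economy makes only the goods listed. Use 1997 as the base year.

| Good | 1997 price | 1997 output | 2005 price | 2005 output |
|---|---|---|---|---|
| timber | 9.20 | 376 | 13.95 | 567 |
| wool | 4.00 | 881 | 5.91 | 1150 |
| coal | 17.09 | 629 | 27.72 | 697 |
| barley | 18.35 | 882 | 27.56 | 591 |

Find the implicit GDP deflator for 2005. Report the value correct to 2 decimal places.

154.47

Nominal GDP 2005 = 13.95·567 + 5.91·1150 + 27.72·697 + 27.56·591 = 50314.95.
Real GDP 2005 (at 1997 prices) = 9.20·567 + 4.00·1150 + 17.09·697 + 18.35·591 = 32572.98.
Deflator = Nominal/Real × 100 = 50314.95/32572.98 × 100 = 154.468.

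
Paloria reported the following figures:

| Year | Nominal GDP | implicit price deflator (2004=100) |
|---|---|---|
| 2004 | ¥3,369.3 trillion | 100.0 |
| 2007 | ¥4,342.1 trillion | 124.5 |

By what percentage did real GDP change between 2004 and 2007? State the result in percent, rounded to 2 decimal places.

3.51%

Deflate each year: 2004 → 3369.3/1.000 = 3369.30; 2007 → 4342.1/1.245 = 3487.63.
So real GDP changed by 3487.63/3369.30 − 1 = 0.0351, i.e. 3.51%.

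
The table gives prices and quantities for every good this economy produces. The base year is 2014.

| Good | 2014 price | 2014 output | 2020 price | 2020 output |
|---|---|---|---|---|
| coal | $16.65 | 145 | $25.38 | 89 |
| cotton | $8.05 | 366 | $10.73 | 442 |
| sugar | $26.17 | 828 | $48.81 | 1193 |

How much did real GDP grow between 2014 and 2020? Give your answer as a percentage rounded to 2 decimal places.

34.15%

Real GDP 2014 = Nominal GDP 2014 = 16.65·145 + 8.05·366 + 26.17·828 = 27029.31.
Real GDP 2020 (at 2014 prices) = 16.65·89 + 8.05·442 + 26.17·1193 = 36260.76.
Real growth = 36260.76/27029.31 − 1 = 0.3415.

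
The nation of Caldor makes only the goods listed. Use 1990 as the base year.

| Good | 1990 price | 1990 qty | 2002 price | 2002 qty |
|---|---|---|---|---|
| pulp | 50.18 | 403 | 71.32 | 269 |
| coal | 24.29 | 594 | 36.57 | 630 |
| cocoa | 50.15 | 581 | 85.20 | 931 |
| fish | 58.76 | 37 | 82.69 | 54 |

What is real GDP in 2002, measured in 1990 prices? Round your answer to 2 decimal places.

78663.81

Real GDP 2002 = Σ (p_1990 × q_2002) = 50.18·269 + 24.29·630 + 50.15·931 + 58.76·54 = 78663.81.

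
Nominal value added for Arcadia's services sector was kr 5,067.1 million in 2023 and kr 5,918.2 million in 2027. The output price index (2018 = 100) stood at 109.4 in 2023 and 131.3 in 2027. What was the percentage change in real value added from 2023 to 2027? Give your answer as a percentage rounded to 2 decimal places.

-2.68%

Deflate each year: 2023 → 5067.1/1.094 = 4631.72; 2027 → 5918.2/1.313 = 4507.39.
So real value added changed by 4507.39/4631.72 − 1 = -0.0268, i.e. -2.68%.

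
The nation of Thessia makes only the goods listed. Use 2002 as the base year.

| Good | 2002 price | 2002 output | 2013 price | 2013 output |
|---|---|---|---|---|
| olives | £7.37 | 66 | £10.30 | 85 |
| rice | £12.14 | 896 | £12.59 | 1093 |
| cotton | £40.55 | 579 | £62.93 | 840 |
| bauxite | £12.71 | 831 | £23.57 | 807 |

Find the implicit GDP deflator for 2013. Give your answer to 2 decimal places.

148.62

Nominal GDP 2013 = 10.30·85 + 12.59·1093 + 62.93·840 + 23.57·807 = 86518.56.
Real GDP 2013 (at 2002 prices) = 7.37·85 + 12.14·1093 + 40.55·840 + 12.71·807 = 58214.44.
Deflator = Nominal/Real × 100 = 86518.56/58214.44 × 100 = 148.620.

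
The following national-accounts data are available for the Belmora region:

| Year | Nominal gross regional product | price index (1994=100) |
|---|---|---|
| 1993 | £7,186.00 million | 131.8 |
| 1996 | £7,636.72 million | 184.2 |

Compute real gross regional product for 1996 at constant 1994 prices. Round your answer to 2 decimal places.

£4,145.88 million

Real gross regional product = Nominal / (price index/100) = 7636.72 / 1.842 = 4145.88.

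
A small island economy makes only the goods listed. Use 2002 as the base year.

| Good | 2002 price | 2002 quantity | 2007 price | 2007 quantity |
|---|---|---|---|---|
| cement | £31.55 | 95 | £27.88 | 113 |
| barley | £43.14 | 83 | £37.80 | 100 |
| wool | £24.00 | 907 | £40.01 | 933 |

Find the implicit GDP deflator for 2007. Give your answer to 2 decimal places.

146.21

Nominal GDP 2007 = 27.88·113 + 37.80·100 + 40.01·933 = 44259.77.
Real GDP 2007 (at 2002 prices) = 31.55·113 + 43.14·100 + 24.00·933 = 30271.15.
Deflator = Nominal/Real × 100 = 44259.77/30271.15 × 100 = 146.211.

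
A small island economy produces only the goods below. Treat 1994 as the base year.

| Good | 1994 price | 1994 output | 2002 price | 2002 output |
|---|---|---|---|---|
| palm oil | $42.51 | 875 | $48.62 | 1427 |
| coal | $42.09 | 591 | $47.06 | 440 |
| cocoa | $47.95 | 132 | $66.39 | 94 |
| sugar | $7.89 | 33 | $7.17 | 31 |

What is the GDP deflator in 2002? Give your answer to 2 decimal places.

Nominal GDP 2002 = 48.62·1427 + 47.06·440 + 66.39·94 + 7.17·31 = 96550.07.
Real GDP 2002 (at 1994 prices) = 42.51·1427 + 42.09·440 + 47.95·94 + 7.89·31 = 83933.26.
Deflator = Nominal/Real × 100 = 96550.07/83933.26 × 100 = 115.032.

115.03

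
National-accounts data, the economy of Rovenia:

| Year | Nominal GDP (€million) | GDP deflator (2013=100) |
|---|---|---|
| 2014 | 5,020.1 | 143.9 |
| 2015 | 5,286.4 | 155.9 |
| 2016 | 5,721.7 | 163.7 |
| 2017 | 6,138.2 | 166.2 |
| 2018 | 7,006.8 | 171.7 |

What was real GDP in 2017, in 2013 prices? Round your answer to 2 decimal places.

€3,693.26 million

Real GDP 2017 = 6138.2 / 1.662 = 3693.26.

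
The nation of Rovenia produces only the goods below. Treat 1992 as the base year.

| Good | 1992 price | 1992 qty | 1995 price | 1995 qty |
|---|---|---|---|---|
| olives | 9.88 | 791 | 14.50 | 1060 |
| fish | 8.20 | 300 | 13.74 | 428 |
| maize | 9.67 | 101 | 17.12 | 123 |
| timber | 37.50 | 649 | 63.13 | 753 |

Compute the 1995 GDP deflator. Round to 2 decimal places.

163.31

Nominal GDP 1995 = 14.50·1060 + 13.74·428 + 17.12·123 + 63.13·753 = 70893.37.
Real GDP 1995 (at 1992 prices) = 9.88·1060 + 8.20·428 + 9.67·123 + 37.50·753 = 43409.31.
Deflator = Nominal/Real × 100 = 70893.37/43409.31 × 100 = 163.314.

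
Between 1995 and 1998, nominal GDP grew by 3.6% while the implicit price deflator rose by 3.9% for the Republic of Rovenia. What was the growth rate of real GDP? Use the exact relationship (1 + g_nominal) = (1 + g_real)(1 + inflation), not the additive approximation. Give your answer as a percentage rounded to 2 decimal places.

-0.29%

(1 + g_nom) = (1 + g_real)(1 + π), so g_real = 1.0360 / 1.0390 − 1 = -0.00289.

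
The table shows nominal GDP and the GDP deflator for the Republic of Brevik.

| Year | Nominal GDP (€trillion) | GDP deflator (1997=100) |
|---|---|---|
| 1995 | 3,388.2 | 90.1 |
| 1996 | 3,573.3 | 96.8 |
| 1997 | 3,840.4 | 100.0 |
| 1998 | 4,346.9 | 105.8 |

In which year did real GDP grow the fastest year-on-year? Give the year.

1998

1996: real = 3573.3/0.968 = 3691.43; growth vs 1995 (3760.49) = -1.84%.
1997: real = 3840.4/1.000 = 3840.40; growth vs 1996 (3691.43) = 4.04%.
1998: real = 4346.9/1.058 = 4108.60; growth vs 1997 (3840.40) = 6.98%.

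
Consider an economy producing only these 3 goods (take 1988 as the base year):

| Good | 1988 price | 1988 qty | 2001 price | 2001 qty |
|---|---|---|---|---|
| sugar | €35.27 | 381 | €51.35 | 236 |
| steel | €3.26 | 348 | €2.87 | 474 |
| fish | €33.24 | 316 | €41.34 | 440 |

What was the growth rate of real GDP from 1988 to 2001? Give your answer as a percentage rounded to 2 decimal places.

-2.32%

Real GDP 1988 = Nominal GDP 1988 = 35.27·381 + 3.26·348 + 33.24·316 = 25076.19.
Real GDP 2001 (at 1988 prices) = 35.27·236 + 3.26·474 + 33.24·440 = 24494.56.
Real growth = 24494.56/25076.19 − 1 = -0.0232.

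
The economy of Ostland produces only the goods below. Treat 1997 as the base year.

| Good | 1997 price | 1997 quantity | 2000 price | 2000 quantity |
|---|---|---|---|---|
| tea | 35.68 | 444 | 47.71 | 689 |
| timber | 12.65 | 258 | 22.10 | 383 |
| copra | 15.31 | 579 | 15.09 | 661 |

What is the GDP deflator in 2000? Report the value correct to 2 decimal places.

Nominal GDP 2000 = 47.71·689 + 22.10·383 + 15.09·661 = 51310.98.
Real GDP 2000 (at 1997 prices) = 35.68·689 + 12.65·383 + 15.31·661 = 39548.38.
Deflator = Nominal/Real × 100 = 51310.98/39548.38 × 100 = 129.742.

129.74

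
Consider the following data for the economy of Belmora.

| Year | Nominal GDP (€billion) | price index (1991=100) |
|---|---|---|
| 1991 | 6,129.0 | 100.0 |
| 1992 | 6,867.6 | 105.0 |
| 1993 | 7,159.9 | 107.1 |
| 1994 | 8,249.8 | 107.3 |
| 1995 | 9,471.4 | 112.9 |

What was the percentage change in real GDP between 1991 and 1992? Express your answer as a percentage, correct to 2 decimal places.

Real GDP 1991 = 6129.0/1.000 = 6129.00.
Real GDP 1992 = 6867.6/1.050 = 6540.57.
Change = 6540.57/6129.00 − 1 = 0.0672.

6.72%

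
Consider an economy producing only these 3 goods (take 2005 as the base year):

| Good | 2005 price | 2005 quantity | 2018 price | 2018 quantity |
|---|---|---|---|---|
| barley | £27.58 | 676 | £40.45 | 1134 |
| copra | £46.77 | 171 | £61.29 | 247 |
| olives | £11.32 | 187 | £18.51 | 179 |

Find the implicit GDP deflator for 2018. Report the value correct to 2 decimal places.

Nominal GDP 2018 = 40.45·1134 + 61.29·247 + 18.51·179 = 64322.22.
Real GDP 2018 (at 2005 prices) = 27.58·1134 + 46.77·247 + 11.32·179 = 44854.19.
Deflator = Nominal/Real × 100 = 64322.22/44854.19 × 100 = 143.403.

143.40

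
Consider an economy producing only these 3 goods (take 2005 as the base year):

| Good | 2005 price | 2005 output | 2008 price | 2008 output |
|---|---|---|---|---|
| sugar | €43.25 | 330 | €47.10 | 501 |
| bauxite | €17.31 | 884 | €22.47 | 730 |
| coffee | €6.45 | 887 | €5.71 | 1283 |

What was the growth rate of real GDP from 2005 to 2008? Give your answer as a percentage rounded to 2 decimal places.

Real GDP 2005 = Nominal GDP 2005 = 43.25·330 + 17.31·884 + 6.45·887 = 35295.69.
Real GDP 2008 (at 2005 prices) = 43.25·501 + 17.31·730 + 6.45·1283 = 42579.90.
Real growth = 42579.90/35295.69 − 1 = 0.2064.

20.64%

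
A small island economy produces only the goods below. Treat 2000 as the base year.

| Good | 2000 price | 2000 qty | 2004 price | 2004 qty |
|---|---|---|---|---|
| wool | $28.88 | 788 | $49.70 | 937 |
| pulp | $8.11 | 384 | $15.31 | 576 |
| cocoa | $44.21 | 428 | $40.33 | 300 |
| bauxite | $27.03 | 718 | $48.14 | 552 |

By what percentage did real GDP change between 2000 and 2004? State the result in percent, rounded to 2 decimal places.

-6.68%

Real GDP 2000 = Nominal GDP 2000 = 28.88·788 + 8.11·384 + 44.21·428 + 27.03·718 = 64201.10.
Real GDP 2004 (at 2000 prices) = 28.88·937 + 8.11·576 + 44.21·300 + 27.03·552 = 59915.48.
Real growth = 59915.48/64201.10 − 1 = -0.0668.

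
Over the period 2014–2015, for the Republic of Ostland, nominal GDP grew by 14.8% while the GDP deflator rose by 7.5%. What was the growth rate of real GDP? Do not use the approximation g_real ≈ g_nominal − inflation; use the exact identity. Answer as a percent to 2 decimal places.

6.79%

(1 + g_nom) = (1 + g_real)(1 + π), so g_real = 1.1480 / 1.0750 − 1 = 0.06791.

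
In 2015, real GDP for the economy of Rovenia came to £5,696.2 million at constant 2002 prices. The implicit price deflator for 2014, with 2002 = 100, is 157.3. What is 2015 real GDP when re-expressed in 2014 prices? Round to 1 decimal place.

£8,960.1 million

Real GDP in 2014 prices = Real GDP in 2002 prices × (P_2014/P_2002) = 5696.2 × 1.573 = 8960.12.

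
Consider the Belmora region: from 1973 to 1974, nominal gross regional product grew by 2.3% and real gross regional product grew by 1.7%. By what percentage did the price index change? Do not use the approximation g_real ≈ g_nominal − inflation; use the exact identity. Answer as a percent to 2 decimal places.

0.59%

(1 + g_nom) = (1 + g_real)(1 + π), so π = 1.0230 / 1.0170 − 1 = 0.00590.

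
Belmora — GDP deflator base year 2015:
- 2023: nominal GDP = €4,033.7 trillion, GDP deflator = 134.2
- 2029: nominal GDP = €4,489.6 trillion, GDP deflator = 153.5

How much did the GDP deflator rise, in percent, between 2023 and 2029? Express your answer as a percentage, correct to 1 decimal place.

Price-level change = 153.5 / 134.2 − 1 = 0.1438.

14.4%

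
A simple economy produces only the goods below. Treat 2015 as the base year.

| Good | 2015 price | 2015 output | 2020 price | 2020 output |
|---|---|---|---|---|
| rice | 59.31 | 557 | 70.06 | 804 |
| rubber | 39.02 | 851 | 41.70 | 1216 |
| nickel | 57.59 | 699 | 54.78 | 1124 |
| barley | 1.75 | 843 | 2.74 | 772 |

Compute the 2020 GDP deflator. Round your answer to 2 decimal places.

105.90

Nominal GDP 2020 = 70.06·804 + 41.70·1216 + 54.78·1124 + 2.74·772 = 170723.44.
Real GDP 2020 (at 2015 prices) = 59.31·804 + 39.02·1216 + 57.59·1124 + 1.75·772 = 161215.72.
Deflator = Nominal/Real × 100 = 170723.44/161215.72 × 100 = 105.898.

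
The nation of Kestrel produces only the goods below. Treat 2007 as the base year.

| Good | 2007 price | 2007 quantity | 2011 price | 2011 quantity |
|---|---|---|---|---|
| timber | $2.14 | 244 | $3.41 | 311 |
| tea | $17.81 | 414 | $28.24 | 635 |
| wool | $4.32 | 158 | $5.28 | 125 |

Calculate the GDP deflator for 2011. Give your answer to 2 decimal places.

Nominal GDP 2011 = 3.41·311 + 28.24·635 + 5.28·125 = 19652.91.
Real GDP 2011 (at 2007 prices) = 2.14·311 + 17.81·635 + 4.32·125 = 12514.89.
Deflator = Nominal/Real × 100 = 19652.91/12514.89 × 100 = 157.036.

157.04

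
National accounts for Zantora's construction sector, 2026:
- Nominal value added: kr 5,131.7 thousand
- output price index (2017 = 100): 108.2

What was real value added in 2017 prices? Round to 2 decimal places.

Real value added = Nominal / (output price index/100) = 5131.7 / 1.082 = 4742.79.

kr 4,742.79 thousand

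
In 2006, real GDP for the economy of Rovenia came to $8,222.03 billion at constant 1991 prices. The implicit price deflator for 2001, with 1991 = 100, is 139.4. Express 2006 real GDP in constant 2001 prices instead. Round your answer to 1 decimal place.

$11,461.5 billion

Real GDP in 2001 prices = Real GDP in 1991 prices × (P_2001/P_1991) = 8222.03 × 1.394 = 11461.51.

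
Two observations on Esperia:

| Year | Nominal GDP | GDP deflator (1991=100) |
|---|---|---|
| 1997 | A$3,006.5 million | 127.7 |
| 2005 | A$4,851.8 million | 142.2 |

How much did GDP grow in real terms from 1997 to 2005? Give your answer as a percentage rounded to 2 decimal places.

44.92%

Real GDP 1997 = 3006.5 / 1.277 = 2354.35.
Real GDP 2005 = 4851.8 / 1.422 = 3411.95.
Real growth = 3411.95 / 2354.35 − 1 = 0.4492.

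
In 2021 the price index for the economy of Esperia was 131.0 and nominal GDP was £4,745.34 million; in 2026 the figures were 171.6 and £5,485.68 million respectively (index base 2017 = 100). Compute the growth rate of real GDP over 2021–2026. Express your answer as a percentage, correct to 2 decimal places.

-11.75%

Real GDP 2021 = 4745.34 / 1.310 = 3622.40.
Real GDP 2026 = 5485.68 / 1.716 = 3196.78.
Real growth = 3196.78 / 3622.40 − 1 = -0.1175.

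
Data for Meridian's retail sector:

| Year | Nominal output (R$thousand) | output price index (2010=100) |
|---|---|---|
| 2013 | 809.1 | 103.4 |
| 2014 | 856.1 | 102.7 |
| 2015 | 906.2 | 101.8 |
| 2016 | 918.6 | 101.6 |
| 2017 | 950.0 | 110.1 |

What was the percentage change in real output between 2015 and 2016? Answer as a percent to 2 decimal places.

Real output 2015 = 906.2/1.018 = 890.18.
Real output 2016 = 918.6/1.016 = 904.13.
Change = 904.13/890.18 − 1 = 0.0157.

1.57%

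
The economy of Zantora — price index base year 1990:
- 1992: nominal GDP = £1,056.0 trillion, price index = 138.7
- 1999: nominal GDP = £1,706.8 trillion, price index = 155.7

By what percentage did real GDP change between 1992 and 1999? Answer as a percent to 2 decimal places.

Deflate each year: 1992 → 1056.0/1.387 = 761.36; 1999 → 1706.8/1.557 = 1096.21.
So real GDP changed by 1096.21/761.36 − 1 = 0.4398, i.e. 43.98%.

43.98%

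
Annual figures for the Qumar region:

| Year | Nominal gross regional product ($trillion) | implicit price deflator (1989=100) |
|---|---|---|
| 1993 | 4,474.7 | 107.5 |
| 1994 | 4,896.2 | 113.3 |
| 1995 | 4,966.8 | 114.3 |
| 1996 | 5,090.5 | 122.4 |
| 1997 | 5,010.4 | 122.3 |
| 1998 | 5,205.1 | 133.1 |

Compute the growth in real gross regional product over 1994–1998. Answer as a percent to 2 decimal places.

Real gross regional product 1994 = 4896.2/1.133 = 4321.45.
Real gross regional product 1998 = 5205.1/1.331 = 3910.67.
Change = 3910.67/4321.45 − 1 = -0.0951.

-9.51%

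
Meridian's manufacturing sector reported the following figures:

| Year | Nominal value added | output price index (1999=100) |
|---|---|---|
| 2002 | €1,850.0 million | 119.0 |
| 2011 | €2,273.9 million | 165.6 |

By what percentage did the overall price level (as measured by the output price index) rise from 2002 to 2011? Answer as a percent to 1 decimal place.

Price-level change = 165.6 / 119.0 − 1 = 0.3916.

39.2%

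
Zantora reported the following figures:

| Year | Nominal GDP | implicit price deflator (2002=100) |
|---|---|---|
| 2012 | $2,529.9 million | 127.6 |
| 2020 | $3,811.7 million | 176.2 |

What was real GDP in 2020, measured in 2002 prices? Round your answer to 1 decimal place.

Real GDP = Nominal / (implicit price deflator/100) = 3811.7 / 1.762 = 2163.28.

$2,163.3 million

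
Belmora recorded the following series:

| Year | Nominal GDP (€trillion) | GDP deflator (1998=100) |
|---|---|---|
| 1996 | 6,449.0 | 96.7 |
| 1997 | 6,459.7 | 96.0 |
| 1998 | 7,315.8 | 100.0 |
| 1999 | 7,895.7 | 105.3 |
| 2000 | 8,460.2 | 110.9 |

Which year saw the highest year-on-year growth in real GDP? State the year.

1997: real = 6459.7/0.960 = 6728.85; growth vs 1996 (6669.08) = 0.90%.
1998: real = 7315.8/1.000 = 7315.80; growth vs 1997 (6728.85) = 8.72%.
1999: real = 7895.7/1.053 = 7498.29; growth vs 1998 (7315.80) = 2.49%.
2000: real = 8460.2/1.109 = 7628.67; growth vs 1999 (7498.29) = 1.74%.

1998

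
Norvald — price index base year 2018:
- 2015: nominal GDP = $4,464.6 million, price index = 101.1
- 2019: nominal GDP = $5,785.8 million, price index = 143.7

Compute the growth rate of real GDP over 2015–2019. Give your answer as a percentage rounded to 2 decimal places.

-8.83%

Deflate each year: 2015 → 4464.6/1.011 = 4416.02; 2019 → 5785.8/1.437 = 4026.30.
So real GDP changed by 4026.30/4416.02 − 1 = -0.0883, i.e. -8.83%.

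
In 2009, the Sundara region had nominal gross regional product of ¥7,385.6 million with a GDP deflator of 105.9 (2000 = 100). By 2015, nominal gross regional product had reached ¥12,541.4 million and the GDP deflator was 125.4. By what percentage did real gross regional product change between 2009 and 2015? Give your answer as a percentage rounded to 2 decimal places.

Real gross regional product 2009 = 7385.6 / 1.059 = 6974.13.
Real gross regional product 2015 = 12541.4 / 1.254 = 10001.12.
Real growth = 10001.12 / 6974.13 − 1 = 0.4340.

43.40%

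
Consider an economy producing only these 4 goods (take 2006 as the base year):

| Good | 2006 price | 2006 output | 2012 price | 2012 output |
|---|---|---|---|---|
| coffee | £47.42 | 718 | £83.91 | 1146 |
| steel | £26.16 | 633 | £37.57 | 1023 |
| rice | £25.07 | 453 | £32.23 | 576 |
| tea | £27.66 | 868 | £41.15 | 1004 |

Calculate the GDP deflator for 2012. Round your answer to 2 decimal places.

Nominal GDP 2012 = 83.91·1146 + 37.57·1023 + 32.23·576 + 41.15·1004 = 194474.05.
Real GDP 2012 (at 2006 prices) = 47.42·1146 + 26.16·1023 + 25.07·576 + 27.66·1004 = 123315.96.
Deflator = Nominal/Real × 100 = 194474.05/123315.96 × 100 = 157.704.

157.70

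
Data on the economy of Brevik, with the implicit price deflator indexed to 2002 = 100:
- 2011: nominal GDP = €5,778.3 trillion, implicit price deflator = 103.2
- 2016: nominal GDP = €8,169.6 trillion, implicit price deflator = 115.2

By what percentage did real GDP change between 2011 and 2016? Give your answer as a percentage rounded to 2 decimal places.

Real GDP 2011 = 5778.3 / 1.032 = 5599.13.
Real GDP 2016 = 8169.6 / 1.152 = 7091.67.
Real growth = 7091.67 / 5599.13 − 1 = 0.2666.

26.66%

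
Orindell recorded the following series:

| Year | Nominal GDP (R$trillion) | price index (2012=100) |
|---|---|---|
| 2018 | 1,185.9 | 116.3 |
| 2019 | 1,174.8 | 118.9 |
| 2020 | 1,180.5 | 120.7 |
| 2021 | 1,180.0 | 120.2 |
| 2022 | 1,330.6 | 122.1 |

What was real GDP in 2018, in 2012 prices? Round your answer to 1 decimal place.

R$1,019.7 trillion

Real GDP 2018 = 1185.9 / 1.163 = 1019.69.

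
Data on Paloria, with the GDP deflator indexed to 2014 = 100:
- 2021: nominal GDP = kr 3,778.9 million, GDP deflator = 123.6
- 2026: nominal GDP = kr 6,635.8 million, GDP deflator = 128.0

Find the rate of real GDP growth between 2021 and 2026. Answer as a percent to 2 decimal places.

Real GDP 2021 = 3778.9 / 1.236 = 3057.36.
Real GDP 2026 = 6635.8 / 1.280 = 5184.22.
Real growth = 5184.22 / 3057.36 − 1 = 0.6957.

69.57%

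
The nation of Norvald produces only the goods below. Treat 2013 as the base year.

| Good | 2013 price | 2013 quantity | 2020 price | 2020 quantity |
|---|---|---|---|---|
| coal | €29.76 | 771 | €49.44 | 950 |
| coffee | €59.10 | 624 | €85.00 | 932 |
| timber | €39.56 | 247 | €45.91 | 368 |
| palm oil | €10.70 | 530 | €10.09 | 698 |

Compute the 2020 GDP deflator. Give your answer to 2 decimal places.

Nominal GDP 2020 = 49.44·950 + 85.00·932 + 45.91·368 + 10.09·698 = 150125.70.
Real GDP 2020 (at 2013 prices) = 29.76·950 + 59.10·932 + 39.56·368 + 10.70·698 = 105379.88.
Deflator = Nominal/Real × 100 = 150125.70/105379.88 × 100 = 142.461.

142.46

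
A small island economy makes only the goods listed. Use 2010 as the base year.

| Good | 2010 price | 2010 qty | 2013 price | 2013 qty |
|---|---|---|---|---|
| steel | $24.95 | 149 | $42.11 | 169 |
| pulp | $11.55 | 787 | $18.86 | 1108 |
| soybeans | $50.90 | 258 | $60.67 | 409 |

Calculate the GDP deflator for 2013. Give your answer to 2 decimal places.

139.64

Nominal GDP 2013 = 42.11·169 + 18.86·1108 + 60.67·409 = 52827.50.
Real GDP 2013 (at 2010 prices) = 24.95·169 + 11.55·1108 + 50.90·409 = 37832.05.
Deflator = Nominal/Real × 100 = 52827.50/37832.05 × 100 = 139.637.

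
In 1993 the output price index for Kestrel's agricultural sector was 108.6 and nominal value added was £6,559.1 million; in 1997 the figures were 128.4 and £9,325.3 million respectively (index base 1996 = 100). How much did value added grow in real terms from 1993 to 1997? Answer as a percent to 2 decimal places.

20.25%

Real value added 1993 = 6559.1 / 1.086 = 6039.69.
Real value added 1997 = 9325.3 / 1.284 = 7262.69.
Real growth = 7262.69 / 6039.69 − 1 = 0.2025.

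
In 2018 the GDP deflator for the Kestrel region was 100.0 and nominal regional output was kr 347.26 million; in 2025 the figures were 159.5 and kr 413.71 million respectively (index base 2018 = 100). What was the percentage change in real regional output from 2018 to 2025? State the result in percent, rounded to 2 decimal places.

-25.31%

Real regional output 2018 = 347.26 / 1.000 = 347.26.
Real regional output 2025 = 413.71 / 1.595 = 259.38.
Real growth = 259.38 / 347.26 − 1 = -0.2531.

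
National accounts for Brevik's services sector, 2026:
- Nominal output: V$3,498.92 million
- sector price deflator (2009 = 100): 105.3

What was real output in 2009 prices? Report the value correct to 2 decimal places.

V$3,322.81 million

Real output = Nominal / (sector price deflator/100) = 3498.92 / 1.053 = 3322.81.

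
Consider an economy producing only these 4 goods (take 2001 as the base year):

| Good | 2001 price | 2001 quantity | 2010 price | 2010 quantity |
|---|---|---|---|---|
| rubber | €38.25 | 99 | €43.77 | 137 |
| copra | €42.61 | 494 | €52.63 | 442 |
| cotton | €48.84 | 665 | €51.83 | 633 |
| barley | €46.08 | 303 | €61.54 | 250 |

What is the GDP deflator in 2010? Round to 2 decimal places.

Nominal GDP 2010 = 43.77·137 + 52.63·442 + 51.83·633 + 61.54·250 = 77452.34.
Real GDP 2010 (at 2001 prices) = 38.25·137 + 42.61·442 + 48.84·633 + 46.08·250 = 66509.59.
Deflator = Nominal/Real × 100 = 77452.34/66509.59 × 100 = 116.453.

116.45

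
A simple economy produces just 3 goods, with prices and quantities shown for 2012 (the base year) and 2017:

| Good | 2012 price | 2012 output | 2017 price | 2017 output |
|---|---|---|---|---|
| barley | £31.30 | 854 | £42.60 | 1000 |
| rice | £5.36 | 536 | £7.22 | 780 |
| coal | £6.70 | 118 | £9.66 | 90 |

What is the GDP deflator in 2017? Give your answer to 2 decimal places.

Nominal GDP 2017 = 42.60·1000 + 7.22·780 + 9.66·90 = 49101.00.
Real GDP 2017 (at 2012 prices) = 31.30·1000 + 5.36·780 + 6.70·90 = 36083.80.
Deflator = Nominal/Real × 100 = 49101.00/36083.80 × 100 = 136.075.

136.07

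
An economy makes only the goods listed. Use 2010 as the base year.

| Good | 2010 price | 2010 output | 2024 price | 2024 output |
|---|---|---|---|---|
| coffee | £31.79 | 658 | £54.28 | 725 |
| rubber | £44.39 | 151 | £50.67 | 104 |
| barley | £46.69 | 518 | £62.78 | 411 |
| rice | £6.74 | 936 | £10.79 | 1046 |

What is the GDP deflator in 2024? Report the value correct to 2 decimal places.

151.59

Nominal GDP 2024 = 54.28·725 + 50.67·104 + 62.78·411 + 10.79·1046 = 81711.60.
Real GDP 2024 (at 2010 prices) = 31.79·725 + 44.39·104 + 46.69·411 + 6.74·1046 = 53903.94.
Deflator = Nominal/Real × 100 = 81711.60/53903.94 × 100 = 151.587.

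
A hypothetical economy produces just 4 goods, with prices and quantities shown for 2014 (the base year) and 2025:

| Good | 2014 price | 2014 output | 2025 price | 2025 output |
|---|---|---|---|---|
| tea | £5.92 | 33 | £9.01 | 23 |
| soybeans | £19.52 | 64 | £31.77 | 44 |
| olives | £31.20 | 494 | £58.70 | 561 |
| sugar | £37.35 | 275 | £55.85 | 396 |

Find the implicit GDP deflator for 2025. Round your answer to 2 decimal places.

170.18

Nominal GDP 2025 = 9.01·23 + 31.77·44 + 58.70·561 + 55.85·396 = 56652.41.
Real GDP 2025 (at 2014 prices) = 5.92·23 + 19.52·44 + 31.20·561 + 37.35·396 = 33288.84.
Deflator = Nominal/Real × 100 = 56652.41/33288.84 × 100 = 170.184.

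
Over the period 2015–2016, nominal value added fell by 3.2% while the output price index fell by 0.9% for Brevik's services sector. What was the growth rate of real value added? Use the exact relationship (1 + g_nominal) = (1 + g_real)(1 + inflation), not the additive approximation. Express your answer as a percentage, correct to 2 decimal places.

(1 + g_nom) = (1 + g_real)(1 + π), so g_real = 0.9680 / 0.9910 − 1 = -0.02321.

-2.32%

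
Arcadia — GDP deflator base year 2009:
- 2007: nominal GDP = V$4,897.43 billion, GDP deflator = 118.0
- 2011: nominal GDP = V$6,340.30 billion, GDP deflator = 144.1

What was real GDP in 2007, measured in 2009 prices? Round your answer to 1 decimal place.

V$4,150.4 billion

Real GDP = Nominal / (GDP deflator/100) = 4897.43 / 1.180 = 4150.36.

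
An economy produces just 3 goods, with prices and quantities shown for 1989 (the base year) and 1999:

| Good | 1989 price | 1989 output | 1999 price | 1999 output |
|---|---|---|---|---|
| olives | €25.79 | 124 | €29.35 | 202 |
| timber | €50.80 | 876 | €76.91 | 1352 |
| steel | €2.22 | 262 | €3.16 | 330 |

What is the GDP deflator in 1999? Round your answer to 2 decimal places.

148.68

Nominal GDP 1999 = 29.35·202 + 76.91·1352 + 3.16·330 = 110953.82.
Real GDP 1999 (at 1989 prices) = 25.79·202 + 50.80·1352 + 2.22·330 = 74623.78.
Deflator = Nominal/Real × 100 = 110953.82/74623.78 × 100 = 148.684.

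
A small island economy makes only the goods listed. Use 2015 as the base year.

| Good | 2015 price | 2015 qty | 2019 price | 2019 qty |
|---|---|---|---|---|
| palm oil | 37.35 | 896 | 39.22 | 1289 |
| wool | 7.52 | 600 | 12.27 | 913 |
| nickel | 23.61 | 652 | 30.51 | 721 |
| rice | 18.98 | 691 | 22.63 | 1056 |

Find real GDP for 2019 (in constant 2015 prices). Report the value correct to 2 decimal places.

92075.60

Real GDP 2019 = Σ (p_2015 × q_2019) = 37.35·1289 + 7.52·913 + 23.61·721 + 18.98·1056 = 92075.60.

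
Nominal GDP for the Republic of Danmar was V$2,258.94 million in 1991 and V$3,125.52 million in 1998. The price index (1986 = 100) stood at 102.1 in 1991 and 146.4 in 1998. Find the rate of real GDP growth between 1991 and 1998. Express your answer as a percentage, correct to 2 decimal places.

-3.51%

Deflate each year: 1991 → 2258.94/1.021 = 2212.48; 1998 → 3125.52/1.464 = 2134.92.
So real GDP changed by 2134.92/2212.48 − 1 = -0.0351, i.e. -3.51%.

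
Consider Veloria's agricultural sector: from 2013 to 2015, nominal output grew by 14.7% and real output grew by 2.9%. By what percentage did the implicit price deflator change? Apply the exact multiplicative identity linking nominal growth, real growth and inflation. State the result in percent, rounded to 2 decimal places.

(1 + g_nom) = (1 + g_real)(1 + π), so π = 1.1470 / 1.0290 − 1 = 0.11467.

11.47%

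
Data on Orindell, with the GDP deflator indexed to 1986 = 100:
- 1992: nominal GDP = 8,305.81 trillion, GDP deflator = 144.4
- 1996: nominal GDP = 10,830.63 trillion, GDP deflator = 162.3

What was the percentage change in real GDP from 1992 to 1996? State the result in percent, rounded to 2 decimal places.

Real GDP 1992 = 8305.81 / 1.444 = 5751.95.
Real GDP 1996 = 10830.63 / 1.623 = 6673.22.
Real growth = 6673.22 / 5751.95 − 1 = 0.1602.

16.02%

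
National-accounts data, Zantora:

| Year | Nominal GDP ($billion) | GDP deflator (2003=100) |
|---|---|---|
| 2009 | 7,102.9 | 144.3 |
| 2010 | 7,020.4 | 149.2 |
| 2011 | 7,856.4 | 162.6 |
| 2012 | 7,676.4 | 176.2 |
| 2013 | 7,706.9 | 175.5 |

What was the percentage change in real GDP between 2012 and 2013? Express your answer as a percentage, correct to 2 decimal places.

0.80%

Real GDP 2012 = 7676.4/1.762 = 4356.64.
Real GDP 2013 = 7706.9/1.755 = 4391.40.
Change = 4391.40/4356.64 − 1 = 0.0080.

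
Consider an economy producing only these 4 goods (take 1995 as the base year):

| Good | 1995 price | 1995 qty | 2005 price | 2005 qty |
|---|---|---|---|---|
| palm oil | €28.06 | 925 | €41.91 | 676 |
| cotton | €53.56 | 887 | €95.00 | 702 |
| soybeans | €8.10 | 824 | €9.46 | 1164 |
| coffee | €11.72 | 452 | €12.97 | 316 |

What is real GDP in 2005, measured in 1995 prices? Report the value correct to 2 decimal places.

€69699.60

Real GDP 2005 = Σ (p_1995 × q_2005) = 28.06·676 + 53.56·702 + 8.10·1164 + 11.72·316 = 69699.60.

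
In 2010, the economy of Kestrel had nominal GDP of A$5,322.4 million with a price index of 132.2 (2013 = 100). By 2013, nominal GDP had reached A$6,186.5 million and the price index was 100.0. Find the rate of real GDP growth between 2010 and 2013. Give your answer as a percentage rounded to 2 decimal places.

Real GDP 2010 = 5322.4 / 1.322 = 4026.02.
Real GDP 2013 = 6186.5 / 1.000 = 6186.50.
Real growth = 6186.50 / 4026.02 − 1 = 0.5366.

53.66%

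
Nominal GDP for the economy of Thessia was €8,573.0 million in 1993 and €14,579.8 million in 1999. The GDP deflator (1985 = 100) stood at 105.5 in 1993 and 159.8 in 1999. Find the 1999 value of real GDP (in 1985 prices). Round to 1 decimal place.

Real GDP = Nominal / (GDP deflator/100) = 14579.8 / 1.598 = 9123.78.

€9,123.8 million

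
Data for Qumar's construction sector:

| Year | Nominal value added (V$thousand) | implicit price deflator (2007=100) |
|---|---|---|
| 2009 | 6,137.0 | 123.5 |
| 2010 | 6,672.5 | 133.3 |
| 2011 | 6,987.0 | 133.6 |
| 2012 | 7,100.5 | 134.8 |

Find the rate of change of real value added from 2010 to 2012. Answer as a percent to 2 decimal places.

5.23%

Real value added 2010 = 6672.5/1.333 = 5005.63.
Real value added 2012 = 7100.5/1.348 = 5267.43.
Change = 5267.43/5005.63 − 1 = 0.0523.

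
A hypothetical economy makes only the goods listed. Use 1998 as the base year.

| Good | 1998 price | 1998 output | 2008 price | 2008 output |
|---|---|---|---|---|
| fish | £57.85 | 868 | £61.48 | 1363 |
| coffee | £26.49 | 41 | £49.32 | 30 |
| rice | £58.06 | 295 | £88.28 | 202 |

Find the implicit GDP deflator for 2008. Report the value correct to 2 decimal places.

Nominal GDP 2008 = 61.48·1363 + 49.32·30 + 88.28·202 = 103109.40.
Real GDP 2008 (at 1998 prices) = 57.85·1363 + 26.49·30 + 58.06·202 = 91372.37.
Deflator = Nominal/Real × 100 = 103109.40/91372.37 × 100 = 112.845.

112.85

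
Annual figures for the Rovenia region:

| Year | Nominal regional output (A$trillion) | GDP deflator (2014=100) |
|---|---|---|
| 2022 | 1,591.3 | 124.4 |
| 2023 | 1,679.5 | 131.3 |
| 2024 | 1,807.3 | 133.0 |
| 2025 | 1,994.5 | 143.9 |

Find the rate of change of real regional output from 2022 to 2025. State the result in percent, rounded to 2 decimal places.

8.35%

Real regional output 2022 = 1591.3/1.244 = 1279.18.
Real regional output 2025 = 1994.5/1.439 = 1386.03.
Change = 1386.03/1279.18 − 1 = 0.0835.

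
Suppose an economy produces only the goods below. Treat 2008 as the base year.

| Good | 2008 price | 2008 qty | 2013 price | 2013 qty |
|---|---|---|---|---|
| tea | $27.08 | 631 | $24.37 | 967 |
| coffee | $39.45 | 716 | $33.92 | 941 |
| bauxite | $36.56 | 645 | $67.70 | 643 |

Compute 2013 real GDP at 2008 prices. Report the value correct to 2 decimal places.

$86816.89

Real GDP 2013 = Σ (p_2008 × q_2013) = 27.08·967 + 39.45·941 + 36.56·643 = 86816.89.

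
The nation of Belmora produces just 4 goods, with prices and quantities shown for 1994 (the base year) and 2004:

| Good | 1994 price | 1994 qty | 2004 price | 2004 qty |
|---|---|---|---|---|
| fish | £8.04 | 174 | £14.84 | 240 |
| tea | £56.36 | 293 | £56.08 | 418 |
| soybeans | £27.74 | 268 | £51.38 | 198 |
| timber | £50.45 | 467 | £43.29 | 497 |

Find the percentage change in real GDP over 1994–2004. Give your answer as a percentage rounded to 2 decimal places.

14.61%

Real GDP 1994 = Nominal GDP 1994 = 8.04·174 + 56.36·293 + 27.74·268 + 50.45·467 = 48906.91.
Real GDP 2004 (at 1994 prices) = 8.04·240 + 56.36·418 + 27.74·198 + 50.45·497 = 56054.25.
Real growth = 56054.25/48906.91 − 1 = 0.1461.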